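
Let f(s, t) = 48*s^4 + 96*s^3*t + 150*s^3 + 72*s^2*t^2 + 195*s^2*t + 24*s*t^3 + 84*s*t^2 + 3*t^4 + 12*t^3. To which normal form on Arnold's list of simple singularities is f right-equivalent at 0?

D_5

The Hessian of f at 0 has rank 0. Corank 2; j^3 = 3*(2*s + t)*(5*s + 2*t)^2 has shape L^2 M (L != M), so D-series; mu = 5 gives D_5.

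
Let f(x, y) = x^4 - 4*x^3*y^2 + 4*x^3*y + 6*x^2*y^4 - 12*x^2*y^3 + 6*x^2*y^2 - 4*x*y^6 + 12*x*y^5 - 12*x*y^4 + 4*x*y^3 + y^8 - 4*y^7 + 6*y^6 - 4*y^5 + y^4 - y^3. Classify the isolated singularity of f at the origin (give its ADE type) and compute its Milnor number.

Type E6, Milnor number mu = 6.

The Hessian of f at 0 is [[0, 0], [0, 0]] with rank 0, so corank 2. A Groebner basis of the Jacobian ideal J(f) in C{x,y} is {x^3 + 3*x^2*y, y^2}; counting standard monomials gives mu = 6. Corank 2; j^3 = -y^3 is a perfect cube, so E-series; the 4-jet and mu = 6 give E_6.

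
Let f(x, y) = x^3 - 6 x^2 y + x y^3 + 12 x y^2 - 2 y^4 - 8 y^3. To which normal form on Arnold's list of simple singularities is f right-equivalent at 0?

E_{7}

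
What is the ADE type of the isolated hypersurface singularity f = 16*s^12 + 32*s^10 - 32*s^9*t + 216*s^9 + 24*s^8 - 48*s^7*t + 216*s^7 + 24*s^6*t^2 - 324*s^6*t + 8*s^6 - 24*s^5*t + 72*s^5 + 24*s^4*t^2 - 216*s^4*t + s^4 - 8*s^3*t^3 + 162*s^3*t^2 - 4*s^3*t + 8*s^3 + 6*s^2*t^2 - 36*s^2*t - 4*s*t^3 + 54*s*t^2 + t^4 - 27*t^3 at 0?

E6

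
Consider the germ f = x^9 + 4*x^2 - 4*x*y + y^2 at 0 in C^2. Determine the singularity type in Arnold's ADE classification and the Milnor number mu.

The Hessian of f at 0 is [[8, -4], [-4, 2]] with rank 1, so corank 1. A Groebner basis of the Jacobian ideal J(f) in C{x,y} is {y^8, x - y/2}; counting standard monomials gives mu = 8. Corank 1: A-series; mu = 8 gives A_8.

Type A8, Milnor number mu = 8.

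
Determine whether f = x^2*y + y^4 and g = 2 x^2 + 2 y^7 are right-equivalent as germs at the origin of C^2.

No.

The Hessian of f at 0 has rank 0. Corank 2; j^3 = x^2*y has shape L^2 M (L != M), so D-series; mu = 5 gives D_5. The Hessian of g at 0 has rank 1. Corank 1: A-series; mu = 6 gives A_6. f is D_5 but g is A_6, hence not right-equivalent.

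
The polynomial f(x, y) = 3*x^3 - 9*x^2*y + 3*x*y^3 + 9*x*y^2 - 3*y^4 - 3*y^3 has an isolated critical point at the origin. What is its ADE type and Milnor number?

Type E_7, Milnor number mu = 7.

The Hessian of f at 0 has rank 0. Corank 2; j^3 = 3*(x - y)^3 is a perfect cube, so E-series; the 4-jet and mu = 7 give E_7.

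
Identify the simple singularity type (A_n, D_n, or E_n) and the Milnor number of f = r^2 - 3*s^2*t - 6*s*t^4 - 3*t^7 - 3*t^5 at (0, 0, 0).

Type D_{6}, Milnor number mu = 6.

The Hessian of f at 0 has rank 1. Corank 2; j^3 = -3*s^2*t has shape L^2 M (L != M), so D-series; mu = 6 gives D_6.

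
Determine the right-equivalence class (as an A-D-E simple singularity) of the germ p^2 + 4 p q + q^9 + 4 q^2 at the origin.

A_8

The Hessian of f at 0 is [[2, 4], [4, 8]] with rank 1, so corank 1. A Groebner basis of the Jacobian ideal J(f) in C{p,q} is {q^8, p + 2*q}; counting standard monomials gives mu = 8. Corank 1: A-series; mu = 8 gives A_8.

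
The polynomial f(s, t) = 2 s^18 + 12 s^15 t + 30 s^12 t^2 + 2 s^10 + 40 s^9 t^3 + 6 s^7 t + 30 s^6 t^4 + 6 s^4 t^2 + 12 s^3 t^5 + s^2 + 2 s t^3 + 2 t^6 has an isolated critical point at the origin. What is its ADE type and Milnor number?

Type A_5, Milnor number mu = 5.

The Hessian of f at 0 is [[2, 0], [0, 0]] with rank 1, so corank 1. A Groebner basis of the Jacobian ideal J(f) in C{s,t} is {s*t^2, s + t^3, s^2}; counting standard monomials gives mu = 5. Corank 1: A-series; mu = 5 gives A_5.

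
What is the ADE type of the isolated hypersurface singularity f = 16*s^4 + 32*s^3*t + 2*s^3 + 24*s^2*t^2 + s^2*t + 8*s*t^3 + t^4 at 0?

D5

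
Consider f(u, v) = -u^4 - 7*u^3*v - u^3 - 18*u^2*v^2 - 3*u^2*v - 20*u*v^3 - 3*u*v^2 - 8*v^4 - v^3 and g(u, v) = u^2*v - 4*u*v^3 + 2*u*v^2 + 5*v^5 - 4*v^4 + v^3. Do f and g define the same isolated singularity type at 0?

No.

The Hessian of f at 0 is [[0, 0], [0, 0]] with rank 0, so corank 2. A Groebner basis of the Jacobian ideal J(f) in C{u,v} is {3*u^2 + 6*u*v + v^4 + v^3 + 3*v^2, u^3 + 9*u^2 + 18*u*v + 4*v^3 + 9*v^2, u^2*v - 5*u^2 - 10*u*v - 8*v^3/3 - 5*v^2, 2*u^2 + u*v^2 + 4*u*v + 5*v^3/3 + 2*v^2}; counting standard monomials gives mu = 7. Corank 2; j^3 = -(u + v)^3 is a perfect cube, so E-series; the 4-jet and mu = 7 give E_7. The Hessian of g at 0 is [[0, 0], [0, 0]] with rank 0, so corank 2. A Groebner basis of the Jacobian ideal J(g) in C{u,v} is {u^3 + 6*u^2 + 25*u*v/2 + 13*v^2/2, u^2*v - 4*u^2 - 17*u*v/2 - 9*v^2/2, 2*u^2 + u*v^2 + 9*u*v/2 + 5*v^2/2, -u*v/2 + v^3 - v^2/2}; counting standard monomials gives mu = 6. Corank 2; j^3 = v*(u + v)^2 has shape L^2 M (L != M), so D-series; mu = 6 gives D_6. f is E_7 but g is D_6, hence not right-equivalent.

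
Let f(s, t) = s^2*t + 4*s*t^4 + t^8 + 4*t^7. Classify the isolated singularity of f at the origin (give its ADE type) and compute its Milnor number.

Type D_9, Milnor number mu = 9.

The Hessian of f at 0 has rank 0. Corank 2; j^3 = s^2*t has shape L^2 M (L != M), so D-series; mu = 9 gives D_9.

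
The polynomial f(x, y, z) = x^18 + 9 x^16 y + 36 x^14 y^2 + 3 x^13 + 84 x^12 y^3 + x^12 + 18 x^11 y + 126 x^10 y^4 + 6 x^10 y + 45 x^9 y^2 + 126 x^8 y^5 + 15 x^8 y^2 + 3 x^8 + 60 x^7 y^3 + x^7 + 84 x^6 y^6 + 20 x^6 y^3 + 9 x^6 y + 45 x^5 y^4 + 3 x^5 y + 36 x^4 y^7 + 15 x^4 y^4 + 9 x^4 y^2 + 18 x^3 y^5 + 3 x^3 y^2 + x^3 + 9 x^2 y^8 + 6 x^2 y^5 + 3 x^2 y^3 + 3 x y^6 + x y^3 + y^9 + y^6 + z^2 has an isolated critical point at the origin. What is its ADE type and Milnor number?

The Hessian of f at 0 has rank 1. Corank 2; j^3 = x^3 is a perfect cube, so E-series; the 4-jet and mu = 7 give E_7.

Type E_{7}, Milnor number mu = 7.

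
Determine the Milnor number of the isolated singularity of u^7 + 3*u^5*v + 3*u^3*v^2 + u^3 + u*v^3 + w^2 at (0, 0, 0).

The Hessian of f at 0 has rank 1. Corank 2; j^3 = u^3 is a perfect cube, so E-series; the 4-jet and mu = 7 give E_7.

7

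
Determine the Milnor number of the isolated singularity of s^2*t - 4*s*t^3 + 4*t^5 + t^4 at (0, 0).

5

The Hessian of f at 0 has rank 0. Corank 2; j^3 = s^2*t has shape L^2 M (L != M), so D-series; mu = 5 gives D_5.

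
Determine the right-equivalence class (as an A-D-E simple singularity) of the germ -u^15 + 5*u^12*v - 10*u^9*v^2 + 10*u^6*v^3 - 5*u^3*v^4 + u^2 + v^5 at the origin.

The Hessian of f at 0 has rank 1. Corank 1: A-series; mu = 4 gives A_4.

A4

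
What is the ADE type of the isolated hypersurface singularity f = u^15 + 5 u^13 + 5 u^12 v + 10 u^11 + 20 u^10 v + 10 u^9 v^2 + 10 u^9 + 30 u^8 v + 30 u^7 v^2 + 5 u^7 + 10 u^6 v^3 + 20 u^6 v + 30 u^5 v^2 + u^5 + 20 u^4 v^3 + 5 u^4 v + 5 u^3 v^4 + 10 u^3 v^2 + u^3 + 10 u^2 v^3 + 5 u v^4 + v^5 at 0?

E8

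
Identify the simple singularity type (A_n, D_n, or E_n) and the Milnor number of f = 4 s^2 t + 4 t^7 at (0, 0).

The Hessian of f at 0 has rank 0. Corank 2; j^3 = 4*s^2*t has shape L^2 M (L != M), so D-series; mu = 8 gives D_8.

Type D_{8}, Milnor number mu = 8.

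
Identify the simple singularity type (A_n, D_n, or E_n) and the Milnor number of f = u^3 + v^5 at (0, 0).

Type E_{8}, Milnor number mu = 8.

The Hessian of f at 0 is [[0, 0], [0, 0]] with rank 0, so corank 2. A Groebner basis of the Jacobian ideal J(f) in C{u,v} is {v^4, u^2}; counting standard monomials gives mu = 8. Corank 2; j^3 = u^3 is a perfect cube, so E-series; the 5-jet and mu = 8 give E_8.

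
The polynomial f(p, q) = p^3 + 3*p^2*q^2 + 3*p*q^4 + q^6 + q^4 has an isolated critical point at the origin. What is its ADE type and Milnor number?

Type E_6, Milnor number mu = 6.

The Hessian of f at 0 is [[0, 0], [0, 0]] with rank 0, so corank 2. A Groebner basis of the Jacobian ideal J(f) in C{p,q} is {p^3, p^2*q, p^2/2 + p*q^2, q^3}; counting standard monomials gives mu = 6. Corank 2; j^3 = p^3 is a perfect cube, so E-series; the 4-jet and mu = 6 give E_6.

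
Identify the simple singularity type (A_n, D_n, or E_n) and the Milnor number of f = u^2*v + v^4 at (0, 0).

The Hessian of f at 0 is [[0, 0], [0, 0]] with rank 0, so corank 2. A Groebner basis of the Jacobian ideal J(f) in C{u,v} is {u^3, u^2/4 + v^3, u*v}; counting standard monomials gives mu = 5. Corank 2; j^3 = u^2*v has shape L^2 M (L != M), so D-series; mu = 5 gives D_5.

Type D5, Milnor number mu = 5.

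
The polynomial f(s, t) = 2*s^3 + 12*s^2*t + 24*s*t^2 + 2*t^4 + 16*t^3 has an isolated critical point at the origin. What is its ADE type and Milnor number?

Type E6, Milnor number mu = 6.

The Hessian of f at 0 has rank 0. Corank 2; j^3 = 2*(s + 2*t)^3 is a perfect cube, so E-series; the 4-jet and mu = 6 give E_6.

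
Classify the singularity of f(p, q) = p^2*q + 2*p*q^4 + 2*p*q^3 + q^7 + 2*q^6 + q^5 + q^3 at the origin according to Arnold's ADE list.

The Hessian of f at 0 is [[0, 0], [0, 0]] with rank 0, so corank 2. A Groebner basis of the Jacobian ideal J(f) in C{p,q} is {q^3, p^2 + 3*q^2, p*q}; counting standard monomials gives mu = 4. Corank 2; j^3 = q*(p^2 + q^2) splits into three distinct lines over C (the quadratic factor has nonzero discriminant), so D_4.

D_4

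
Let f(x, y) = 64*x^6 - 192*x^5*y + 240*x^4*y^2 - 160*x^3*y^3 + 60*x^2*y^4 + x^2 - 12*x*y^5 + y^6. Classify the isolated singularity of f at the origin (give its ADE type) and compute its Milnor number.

Type A_{5}, Milnor number mu = 5.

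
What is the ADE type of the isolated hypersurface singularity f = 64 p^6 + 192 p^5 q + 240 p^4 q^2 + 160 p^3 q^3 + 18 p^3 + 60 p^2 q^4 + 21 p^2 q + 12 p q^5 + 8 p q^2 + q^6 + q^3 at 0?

The Hessian of f at 0 is [[0, 0], [0, 0]] with rank 0, so corank 2. A Groebner basis of the Jacobian ideal J(f) in C{p,q} is {-243*p*q/4 + q^5 - 81*q^2/4, p*q^2 + q^3/3, p^2 + 5*p*q/6 + q^2/6}; counting standard monomials gives mu = 7. Corank 2; j^3 = (2*p + q)*(3*p + q)^2 has shape L^2 M (L != M), so D-series; mu = 7 gives D_7.

D7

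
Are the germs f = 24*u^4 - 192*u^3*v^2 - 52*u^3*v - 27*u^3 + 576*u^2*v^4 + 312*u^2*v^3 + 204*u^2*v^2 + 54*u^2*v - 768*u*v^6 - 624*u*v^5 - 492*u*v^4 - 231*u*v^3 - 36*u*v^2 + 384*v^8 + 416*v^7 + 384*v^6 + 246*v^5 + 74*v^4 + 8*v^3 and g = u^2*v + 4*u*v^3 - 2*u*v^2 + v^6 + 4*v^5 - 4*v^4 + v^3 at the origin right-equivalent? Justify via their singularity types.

The Hessian of f at 0 is [[0, 0], [0, 0]] with rank 0, so corank 2. A Groebner basis of the Jacobian ideal J(f) in C{u,v} is {-19683*u^2/77432 + 6561*u*v/19358 + v^4 + 27*v^3/77432 - 2187*v^2/19358, u^3 - 26055*u^2/38716 + 8685*u*v/9679 - 34307*v^3/116148 - 2895*v^2/9679, u^2*v - 52083*u^2/77432 + 17361*u*v/19358 - 309085*v^3/696888 - 5787*v^2/19358, -19521*u^2/38716 + u*v^2 + 6507*u*v/9679 - 232055*v^3/348444 - 2169*v^2/9679}; counting standard monomials gives mu = 7. Corank 2; j^3 = -(3*u - 2*v)^3 is a perfect cube, so E-series; the 4-jet and mu = 7 give E_7. The Hessian of g at 0 is [[0, 0], [0, 0]] with rank 0, so corank 2. A Groebner basis of the Jacobian ideal J(g) in C{u,v} is {u^3 + 2*u^2 + u*v^2 - 3*u*v + v^2, u^2*v + 2*u^2/3 - 2*u*v^2/3 - 7*u*v/6 + v^2/2, u*v/2 + v^3 - v^2/2}; counting standard monomials gives mu = 7. Corank 2; j^3 = v*(u - v)^2 has shape L^2 M (L != M), so D-series; mu = 7 gives D_7. f is E_7 but g is D_7, hence not right-equivalent.

No.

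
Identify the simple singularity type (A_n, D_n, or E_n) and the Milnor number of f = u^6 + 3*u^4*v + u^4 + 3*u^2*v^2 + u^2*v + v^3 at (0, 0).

Type D4, Milnor number mu = 4.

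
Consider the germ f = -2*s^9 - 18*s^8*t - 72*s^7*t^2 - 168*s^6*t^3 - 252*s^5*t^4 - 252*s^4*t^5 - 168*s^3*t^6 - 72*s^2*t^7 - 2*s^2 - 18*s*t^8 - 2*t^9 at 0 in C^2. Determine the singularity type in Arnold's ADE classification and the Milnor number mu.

The Hessian of f at 0 has rank 1. Corank 1: A-series; mu = 8 gives A_8.

Type A8, Milnor number mu = 8.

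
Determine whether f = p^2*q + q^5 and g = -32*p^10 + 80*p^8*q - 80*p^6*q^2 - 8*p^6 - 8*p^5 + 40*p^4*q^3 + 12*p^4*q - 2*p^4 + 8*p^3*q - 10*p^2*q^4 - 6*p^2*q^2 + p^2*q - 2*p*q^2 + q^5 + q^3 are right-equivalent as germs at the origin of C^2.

Yes.

The Hessian of f at 0 is [[0, 0], [0, 0]] with rank 0, so corank 2. A Groebner basis of the Jacobian ideal J(f) in C{p,q} is {p^2/5 + q^4, p^3, p*q}; counting standard monomials gives mu = 6. Corank 2; j^3 = p^2*q has shape L^2 M (L != M), so D-series; mu = 6 gives D_6. The Hessian of g at 0 is [[0, 0], [0, 0]] with rank 0, so corank 2. A Groebner basis of the Jacobian ideal J(g) in C{p,q} is {p^3 - 2*p^2 + 9*p*q/2 - 5*q^2/2, p^2*q + p*q/2 - q^2/2, 2*p^2 + p*q^2 - 7*p*q/2 + 3*q^2/2, 4*p^2 - 15*p*q/2 + q^3 + 7*q^2/2}; counting standard monomials gives mu = 6. Corank 2; j^3 = q*(p - q)^2 has shape L^2 M (L != M), so D-series; mu = 6 gives D_6. Both have type D_6, hence right-equivalent.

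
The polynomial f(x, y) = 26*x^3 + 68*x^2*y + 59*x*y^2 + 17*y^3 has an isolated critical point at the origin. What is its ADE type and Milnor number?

Type D_{4}, Milnor number mu = 4.

The Hessian of f at 0 has rank 0. Corank 2; j^3 = (x + y)*(26*x^2 + 42*x*y + 17*y^2) splits into three distinct lines over C (the quadratic factor has nonzero discriminant), so D_4.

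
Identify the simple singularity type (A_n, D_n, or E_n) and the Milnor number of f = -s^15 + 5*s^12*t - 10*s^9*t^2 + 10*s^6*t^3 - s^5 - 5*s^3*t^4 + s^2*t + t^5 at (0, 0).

Type D_{6}, Milnor number mu = 6.

The Hessian of f at 0 has rank 0. Corank 2; j^3 = s^2*t has shape L^2 M (L != M), so D-series; mu = 6 gives D_6.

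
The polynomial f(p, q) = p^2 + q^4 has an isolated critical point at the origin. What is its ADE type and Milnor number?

Type A_{3}, Milnor number mu = 3.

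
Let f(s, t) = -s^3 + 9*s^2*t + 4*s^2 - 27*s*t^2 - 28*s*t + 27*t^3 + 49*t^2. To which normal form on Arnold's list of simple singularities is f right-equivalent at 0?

A2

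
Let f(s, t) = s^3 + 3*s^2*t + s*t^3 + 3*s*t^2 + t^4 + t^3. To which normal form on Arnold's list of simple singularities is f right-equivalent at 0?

The Hessian of f at 0 is [[0, 0], [0, 0]] with rank 0, so corank 2. A Groebner basis of the Jacobian ideal J(f) in C{s,t} is {s^3 + 3*s^2*t + 6*s^2 + 12*s*t + 6*t^2, -3*s^2 + s*t^2 - 6*s*t - 3*t^2, 3*s^2 + 6*s*t + t^3 + 3*t^2}; counting standard monomials gives mu = 7. Corank 2; j^3 = (s + t)^3 is a perfect cube, so E-series; the 4-jet and mu = 7 give E_7.

E7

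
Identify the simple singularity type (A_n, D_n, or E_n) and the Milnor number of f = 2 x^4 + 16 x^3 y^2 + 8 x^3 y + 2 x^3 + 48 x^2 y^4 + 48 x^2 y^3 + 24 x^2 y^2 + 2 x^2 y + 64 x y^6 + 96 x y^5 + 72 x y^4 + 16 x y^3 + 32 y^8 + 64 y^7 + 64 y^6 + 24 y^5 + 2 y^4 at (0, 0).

The Hessian of f at 0 is [[0, 0], [0, 0]] with rank 0, so corank 2. A Groebner basis of the Jacobian ideal J(f) in C{x,y} is {x*y^2, -x*y/2 + y^3, x^2 + 2*x*y}; counting standard monomials gives mu = 5. Corank 2; j^3 = 2*x^2*(x + y) has shape L^2 M (L != M), so D-series; mu = 5 gives D_5.

Type D_{5}, Milnor number mu = 5.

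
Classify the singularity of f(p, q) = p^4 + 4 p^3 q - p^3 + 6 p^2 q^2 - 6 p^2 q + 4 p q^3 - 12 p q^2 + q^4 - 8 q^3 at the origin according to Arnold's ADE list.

E_6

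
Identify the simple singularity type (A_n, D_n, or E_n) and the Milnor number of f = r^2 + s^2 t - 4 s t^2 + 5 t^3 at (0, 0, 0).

Type D_4, Milnor number mu = 4.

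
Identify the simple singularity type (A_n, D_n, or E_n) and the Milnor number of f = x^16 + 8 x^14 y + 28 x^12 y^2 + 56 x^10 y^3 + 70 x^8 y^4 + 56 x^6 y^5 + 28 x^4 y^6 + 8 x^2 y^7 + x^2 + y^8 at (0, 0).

Type A_7, Milnor number mu = 7.

The Hessian of f at 0 has rank 1. Corank 1: A-series; mu = 7 gives A_7.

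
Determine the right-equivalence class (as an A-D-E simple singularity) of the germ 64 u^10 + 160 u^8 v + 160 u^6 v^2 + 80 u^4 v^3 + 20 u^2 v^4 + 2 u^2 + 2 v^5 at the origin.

A_{4}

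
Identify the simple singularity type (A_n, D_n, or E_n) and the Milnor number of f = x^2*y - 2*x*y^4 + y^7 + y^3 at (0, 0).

The Hessian of f at 0 is [[0, 0], [0, 0]] with rank 0, so corank 2. A Groebner basis of the Jacobian ideal J(f) in C{x,y} is {y^3, x^2 + 3*y^2, x*y}; counting standard monomials gives mu = 4. Corank 2; j^3 = y*(x^2 + y^2) splits into three distinct lines over C (the quadratic factor has nonzero discriminant), so D_4.

Type D_{4}, Milnor number mu = 4.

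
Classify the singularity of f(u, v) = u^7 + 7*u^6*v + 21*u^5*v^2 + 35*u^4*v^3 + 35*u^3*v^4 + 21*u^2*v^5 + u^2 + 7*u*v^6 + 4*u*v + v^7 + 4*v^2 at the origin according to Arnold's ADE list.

A_6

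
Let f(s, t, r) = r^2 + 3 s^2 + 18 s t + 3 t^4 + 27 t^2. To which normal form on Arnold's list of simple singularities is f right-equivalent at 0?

A_3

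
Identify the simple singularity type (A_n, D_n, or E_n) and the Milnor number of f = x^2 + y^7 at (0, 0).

Type A_6, Milnor number mu = 6.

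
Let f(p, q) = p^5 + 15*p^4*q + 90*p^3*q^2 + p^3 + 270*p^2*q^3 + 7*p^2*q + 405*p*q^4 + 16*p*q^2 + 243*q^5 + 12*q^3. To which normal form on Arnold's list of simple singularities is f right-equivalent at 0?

The Hessian of f at 0 has rank 0. Corank 2; j^3 = (p + 2*q)^2*(p + 3*q) has shape L^2 M (L != M), so D-series; mu = 6 gives D_6.

D_{6}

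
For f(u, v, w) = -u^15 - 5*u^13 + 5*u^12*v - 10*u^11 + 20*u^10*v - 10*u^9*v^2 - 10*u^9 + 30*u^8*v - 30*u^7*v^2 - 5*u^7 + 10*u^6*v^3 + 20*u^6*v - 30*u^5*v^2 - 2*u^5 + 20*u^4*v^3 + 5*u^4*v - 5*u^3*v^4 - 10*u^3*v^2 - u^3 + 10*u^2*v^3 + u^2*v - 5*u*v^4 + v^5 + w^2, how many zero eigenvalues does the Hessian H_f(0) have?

2

Hessian at 0 has rank 1.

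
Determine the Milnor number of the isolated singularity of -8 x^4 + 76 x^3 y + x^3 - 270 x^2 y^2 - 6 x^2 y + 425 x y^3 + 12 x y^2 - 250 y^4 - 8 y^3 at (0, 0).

The Hessian of f at 0 has rank 0. Corank 2; j^3 = (x - 2*y)^3 is a perfect cube, so E-series; the 4-jet and mu = 7 give E_7.

7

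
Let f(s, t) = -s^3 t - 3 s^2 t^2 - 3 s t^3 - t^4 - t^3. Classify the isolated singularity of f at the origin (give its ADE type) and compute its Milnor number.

Type E_7, Milnor number mu = 7.

The Hessian of f at 0 has rank 0. Corank 2; j^3 = -t^3 is a perfect cube, so E-series; the 4-jet and mu = 7 give E_7.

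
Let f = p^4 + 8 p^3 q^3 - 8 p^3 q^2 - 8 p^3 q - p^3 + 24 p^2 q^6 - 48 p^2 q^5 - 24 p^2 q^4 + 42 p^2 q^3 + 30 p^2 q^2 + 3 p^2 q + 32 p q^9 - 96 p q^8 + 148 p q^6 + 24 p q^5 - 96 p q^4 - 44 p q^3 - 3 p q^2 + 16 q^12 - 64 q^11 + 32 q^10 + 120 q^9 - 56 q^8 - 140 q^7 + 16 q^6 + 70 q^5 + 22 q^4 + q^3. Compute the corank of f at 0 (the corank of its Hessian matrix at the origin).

The Hessian at 0 is [[0, 0], [0, 0]] of rank 0; hence corank 2.

2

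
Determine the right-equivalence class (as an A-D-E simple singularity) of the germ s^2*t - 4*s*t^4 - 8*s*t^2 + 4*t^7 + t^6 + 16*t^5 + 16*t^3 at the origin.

The Hessian of f at 0 has rank 0. Corank 2; j^3 = t*(s - 4*t)^2 has shape L^2 M (L != M), so D-series; mu = 7 gives D_7.

D7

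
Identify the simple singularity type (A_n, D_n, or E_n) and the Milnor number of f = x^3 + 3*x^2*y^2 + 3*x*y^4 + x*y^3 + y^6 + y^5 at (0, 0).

The Hessian of f at 0 is [[0, 0], [0, 0]] with rank 0, so corank 2. A Groebner basis of the Jacobian ideal J(f) in C{x,y} is {-x^2 + y^4 - y^3/3, x^3, x^2*y + x^2/3 + y^3/9, x^2 + x*y^2 + y^3/3}; counting standard monomials gives mu = 7. Corank 2; j^3 = x^3 is a perfect cube, so E-series; the 4-jet and mu = 7 give E_7.

Type E_{7}, Milnor number mu = 7.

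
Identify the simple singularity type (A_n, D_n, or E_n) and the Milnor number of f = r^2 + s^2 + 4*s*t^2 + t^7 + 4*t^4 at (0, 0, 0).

The Hessian of f at 0 has rank 2. Corank 1: A-series; mu = 6 gives A_6.

Type A_{6}, Milnor number mu = 6.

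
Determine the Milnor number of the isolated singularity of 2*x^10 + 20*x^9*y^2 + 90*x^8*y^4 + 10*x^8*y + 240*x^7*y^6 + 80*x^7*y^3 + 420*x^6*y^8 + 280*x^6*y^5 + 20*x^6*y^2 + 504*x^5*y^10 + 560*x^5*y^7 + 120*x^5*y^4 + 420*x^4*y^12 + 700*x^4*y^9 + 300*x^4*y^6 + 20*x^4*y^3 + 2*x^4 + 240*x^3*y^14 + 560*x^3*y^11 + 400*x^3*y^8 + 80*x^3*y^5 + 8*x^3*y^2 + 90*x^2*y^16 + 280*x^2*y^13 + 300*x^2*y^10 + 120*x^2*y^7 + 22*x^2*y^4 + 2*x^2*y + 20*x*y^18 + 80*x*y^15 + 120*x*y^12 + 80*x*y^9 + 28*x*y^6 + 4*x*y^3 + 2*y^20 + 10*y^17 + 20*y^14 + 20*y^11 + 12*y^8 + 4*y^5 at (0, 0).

6

The Hessian of f at 0 is [[0, 0], [0, 0]] with rank 0, so corank 2. A Groebner basis of the Jacobian ideal J(f) in C{x,y} is {x^3, x^2*y, -x^2/4 + x*y^2, x*y + y^3}; counting standard monomials gives mu = 6. Corank 2; j^3 = 2*x^2*y has shape L^2 M (L != M), so D-series; mu = 6 gives D_6.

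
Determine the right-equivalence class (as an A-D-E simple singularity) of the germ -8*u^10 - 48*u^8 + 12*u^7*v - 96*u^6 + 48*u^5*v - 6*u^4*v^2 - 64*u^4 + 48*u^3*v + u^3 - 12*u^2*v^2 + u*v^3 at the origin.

The Hessian of f at 0 is [[0, 0], [0, 0]] with rank 0, so corank 2. A Groebner basis of the Jacobian ideal J(f) in C{u,v} is {3*u^2/16 + v^4 + v^3/16, u^3, u^2*v - u^2/16 - v^3/48, -u^2/2 + u*v^2 - v^3/6}; counting standard monomials gives mu = 7. Corank 2; j^3 = u^3 is a perfect cube, so E-series; the 4-jet and mu = 7 give E_7.

E_7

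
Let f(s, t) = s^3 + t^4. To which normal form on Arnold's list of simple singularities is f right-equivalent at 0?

E_6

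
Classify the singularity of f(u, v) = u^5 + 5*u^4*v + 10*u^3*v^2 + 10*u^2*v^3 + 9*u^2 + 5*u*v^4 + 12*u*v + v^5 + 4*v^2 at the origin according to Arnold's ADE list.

A_4

The Hessian of f at 0 has rank 1. Corank 1: A-series; mu = 4 gives A_4.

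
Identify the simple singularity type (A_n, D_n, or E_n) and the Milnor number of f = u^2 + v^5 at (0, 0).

Type A_4, Milnor number mu = 4.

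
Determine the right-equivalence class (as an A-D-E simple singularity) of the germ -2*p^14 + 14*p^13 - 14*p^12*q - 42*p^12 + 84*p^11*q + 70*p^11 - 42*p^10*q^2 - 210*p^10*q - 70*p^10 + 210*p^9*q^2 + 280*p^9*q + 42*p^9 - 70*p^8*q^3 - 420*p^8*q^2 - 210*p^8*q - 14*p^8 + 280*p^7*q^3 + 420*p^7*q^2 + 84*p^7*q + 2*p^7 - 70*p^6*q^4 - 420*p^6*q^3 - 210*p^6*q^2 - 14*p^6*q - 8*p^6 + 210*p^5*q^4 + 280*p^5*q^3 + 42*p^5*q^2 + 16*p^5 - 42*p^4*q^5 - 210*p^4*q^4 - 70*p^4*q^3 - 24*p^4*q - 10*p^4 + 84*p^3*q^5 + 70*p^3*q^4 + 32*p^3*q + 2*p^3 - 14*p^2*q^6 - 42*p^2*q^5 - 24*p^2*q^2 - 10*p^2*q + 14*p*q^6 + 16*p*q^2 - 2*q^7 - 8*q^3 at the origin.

The Hessian of f at 0 has rank 0. Corank 2; j^3 = 2*(p - 2*q)^2*(p - q) has shape L^2 M (L != M), so D-series; mu = 8 gives D_8.

D8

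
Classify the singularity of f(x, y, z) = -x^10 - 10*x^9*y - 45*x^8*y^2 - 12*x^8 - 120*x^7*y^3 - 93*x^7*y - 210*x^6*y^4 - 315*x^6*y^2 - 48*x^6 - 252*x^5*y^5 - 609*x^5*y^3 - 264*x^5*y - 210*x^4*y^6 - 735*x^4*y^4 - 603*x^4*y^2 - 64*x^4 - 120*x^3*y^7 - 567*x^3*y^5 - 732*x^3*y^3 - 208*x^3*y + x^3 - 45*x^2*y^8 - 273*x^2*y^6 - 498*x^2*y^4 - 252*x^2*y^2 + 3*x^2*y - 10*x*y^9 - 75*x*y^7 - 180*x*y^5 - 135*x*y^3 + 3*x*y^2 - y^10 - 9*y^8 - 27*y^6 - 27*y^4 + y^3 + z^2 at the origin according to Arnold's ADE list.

E_7

The Hessian of f at 0 is [[0, 0, 0], [0, 0, 0], [0, 0, 2]] with rank 1, so corank 2. A Groebner basis of the Jacobian ideal J(f) in C{x,y,z} is {3*x^2/16 + 3*x*y/8 + y^4 + y^3/16 + 3*y^2/16, x^3 - 21*x^2/16 - 21*x*y/8 + 9*y^3/16 - 21*y^2/16, x^2*y + 15*x^2/16 + 15*x*y/8 - 11*y^3/16 + 15*y^2/16, -x^2/2 + x*y^2 - x*y + 5*y^3/6 - y^2/2, z}; counting standard monomials gives mu = 7. Corank 2; j^3 = (x + y)^3 is a perfect cube, so E-series; the 4-jet and mu = 7 give E_7.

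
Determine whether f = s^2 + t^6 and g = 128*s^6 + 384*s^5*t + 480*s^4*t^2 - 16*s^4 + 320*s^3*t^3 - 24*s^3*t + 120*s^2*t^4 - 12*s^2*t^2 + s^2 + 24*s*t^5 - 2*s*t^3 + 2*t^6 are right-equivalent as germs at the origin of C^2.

The Hessian of f at 0 is [[2, 0], [0, 0]] with rank 1, so corank 1. A Groebner basis of the Jacobian ideal J(f) in C{s,t} is {t^5, s}; counting standard monomials gives mu = 5. Corank 1: A-series; mu = 5 gives A_5. The Hessian of g at 0 is [[2, 0], [0, 0]] with rank 1, so corank 1. A Groebner basis of the Jacobian ideal J(g) in C{s,t} is {s*t^2, -s + t^3, s^2}; counting standard monomials gives mu = 5. Corank 1: A-series; mu = 5 gives A_5. Both have type A_5, hence right-equivalent.

Yes.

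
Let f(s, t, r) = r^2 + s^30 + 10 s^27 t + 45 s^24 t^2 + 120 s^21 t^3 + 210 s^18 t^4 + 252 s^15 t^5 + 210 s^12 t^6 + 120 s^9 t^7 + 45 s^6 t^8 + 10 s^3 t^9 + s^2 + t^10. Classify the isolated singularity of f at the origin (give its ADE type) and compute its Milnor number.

The Hessian of f at 0 is [[2, 0, 0], [0, 0, 0], [0, 0, 2]] with rank 2, so corank 1. A Groebner basis of the Jacobian ideal J(f) in C{s,t,r} is {t^9, s, r}; counting standard monomials gives mu = 9. Corank 1: A-series; mu = 9 gives A_9.

Type A_9, Milnor number mu = 9.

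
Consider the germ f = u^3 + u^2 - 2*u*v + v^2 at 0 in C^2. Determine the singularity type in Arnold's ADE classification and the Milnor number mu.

Type A2, Milnor number mu = 2.

The Hessian of f at 0 is [[2, -2], [-2, 2]] with rank 1, so corank 1. A Groebner basis of the Jacobian ideal J(f) in C{u,v} is {v^2, u - v}; counting standard monomials gives mu = 2. Corank 1: A-series; mu = 2 gives A_2.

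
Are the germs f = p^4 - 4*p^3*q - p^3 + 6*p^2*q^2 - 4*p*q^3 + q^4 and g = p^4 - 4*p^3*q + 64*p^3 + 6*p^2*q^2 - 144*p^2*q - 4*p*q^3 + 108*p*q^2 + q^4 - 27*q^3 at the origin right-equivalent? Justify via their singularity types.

Yes.

The Hessian of f at 0 has rank 0. Corank 2; j^3 = -p^3 is a perfect cube, so E-series; the 4-jet and mu = 6 give E_6. The Hessian of g at 0 has rank 0. Corank 2; j^3 = (4*p - 3*q)^3 is a perfect cube, so E-series; the 4-jet and mu = 6 give E_6. Both have type E_6, hence right-equivalent.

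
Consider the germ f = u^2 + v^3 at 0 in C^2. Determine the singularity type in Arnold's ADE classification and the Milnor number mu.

The Hessian of f at 0 has rank 1. Corank 1: A-series; mu = 2 gives A_2.

Type A_2, Milnor number mu = 2.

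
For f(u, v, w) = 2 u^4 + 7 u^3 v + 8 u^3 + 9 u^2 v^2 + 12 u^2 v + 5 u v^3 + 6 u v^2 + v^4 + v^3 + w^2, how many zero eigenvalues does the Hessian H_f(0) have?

2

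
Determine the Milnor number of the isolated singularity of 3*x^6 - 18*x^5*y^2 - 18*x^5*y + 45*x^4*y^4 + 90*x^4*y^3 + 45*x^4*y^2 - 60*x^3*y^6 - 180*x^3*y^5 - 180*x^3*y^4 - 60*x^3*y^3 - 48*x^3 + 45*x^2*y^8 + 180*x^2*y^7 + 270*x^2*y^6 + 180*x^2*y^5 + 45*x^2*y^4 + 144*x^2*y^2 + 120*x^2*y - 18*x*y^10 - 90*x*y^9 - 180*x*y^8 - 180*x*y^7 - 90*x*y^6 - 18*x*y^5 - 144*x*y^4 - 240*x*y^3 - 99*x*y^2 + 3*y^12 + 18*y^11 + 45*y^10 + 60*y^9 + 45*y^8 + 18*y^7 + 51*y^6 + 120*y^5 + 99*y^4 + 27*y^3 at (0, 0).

7

The Hessian of f at 0 is [[0, 0], [0, 0]] with rank 0, so corank 2. A Groebner basis of the Jacobian ideal J(f) in C{x,y} is {-x^2 + 7*x*y/4 + y^4 - y^3/4 - 3*y^2/4, x^3 - 27*x^2/16 + 98493*x*y/64 - 49179*y^3/32 - 73809*y^2/64, x^2*y - 3*x^2/2 + 16447*x*y/24 - 32813*y^3/48 - 4105*y^2/8, -x^2 + x*y^2 + 7*x*y/4 - y^3 - 3*y^2/4}; counting standard monomials gives mu = 7. Corank 2; j^3 = -3*(x - y)*(4*x - 3*y)^2 has shape L^2 M (L != M), so D-series; mu = 7 gives D_7.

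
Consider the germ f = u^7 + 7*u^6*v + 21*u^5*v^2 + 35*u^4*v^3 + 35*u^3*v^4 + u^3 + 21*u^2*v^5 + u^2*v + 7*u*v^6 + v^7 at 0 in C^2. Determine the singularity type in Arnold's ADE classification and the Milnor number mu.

The Hessian of f at 0 is [[0, 0], [0, 0]] with rank 0, so corank 2. A Groebner basis of the Jacobian ideal J(f) in C{u,v} is {-u*v/7 + v^6, u*v^2, u^2 + u*v}; counting standard monomials gives mu = 8. Corank 2; j^3 = u^2*(u + v) has shape L^2 M (L != M), so D-series; mu = 8 gives D_8.

Type D8, Milnor number mu = 8.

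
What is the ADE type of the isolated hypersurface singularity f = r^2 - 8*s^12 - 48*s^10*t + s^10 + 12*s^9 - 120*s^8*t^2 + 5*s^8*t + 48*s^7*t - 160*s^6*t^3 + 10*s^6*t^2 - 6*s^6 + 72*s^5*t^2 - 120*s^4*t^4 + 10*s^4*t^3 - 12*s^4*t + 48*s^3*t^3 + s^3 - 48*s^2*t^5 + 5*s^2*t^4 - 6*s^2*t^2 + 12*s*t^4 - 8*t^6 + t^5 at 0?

E_8

The Hessian of f at 0 is [[0, 0, 0], [0, 0, 0], [0, 0, 2]] with rank 1, so corank 2. A Groebner basis of the Jacobian ideal J(f) in C{s,t,r} is {t^4, s^3, -s^2/4 + s*t^2, r}; counting standard monomials gives mu = 8. Corank 2; j^3 = s^3 is a perfect cube, so E-series; the 5-jet and mu = 8 give E_8.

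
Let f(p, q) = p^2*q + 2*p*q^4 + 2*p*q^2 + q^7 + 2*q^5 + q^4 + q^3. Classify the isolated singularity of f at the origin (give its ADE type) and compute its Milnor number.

Type D_5, Milnor number mu = 5.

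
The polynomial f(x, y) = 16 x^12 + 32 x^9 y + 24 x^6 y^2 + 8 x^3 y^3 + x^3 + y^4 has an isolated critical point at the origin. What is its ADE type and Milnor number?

Type E6, Milnor number mu = 6.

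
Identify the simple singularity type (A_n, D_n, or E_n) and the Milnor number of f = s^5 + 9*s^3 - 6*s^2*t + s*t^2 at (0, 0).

The Hessian of f at 0 has rank 0. Corank 2; j^3 = s*(3*s - t)^2 has shape L^2 M (L != M), so D-series; mu = 6 gives D_6.

Type D6, Milnor number mu = 6.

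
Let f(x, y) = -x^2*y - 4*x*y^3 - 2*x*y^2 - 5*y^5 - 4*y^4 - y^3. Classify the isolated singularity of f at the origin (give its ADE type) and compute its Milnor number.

Type D_{6}, Milnor number mu = 6.

The Hessian of f at 0 has rank 0. Corank 2; j^3 = -y*(x + y)^2 has shape L^2 M (L != M), so D-series; mu = 6 gives D_6.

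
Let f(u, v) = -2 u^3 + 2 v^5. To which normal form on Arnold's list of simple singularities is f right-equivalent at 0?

E_8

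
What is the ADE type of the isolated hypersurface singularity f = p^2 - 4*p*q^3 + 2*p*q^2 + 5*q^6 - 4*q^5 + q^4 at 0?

A_5

The Hessian of f at 0 is [[2, 0], [0, 0]] with rank 1, so corank 1. A Groebner basis of the Jacobian ideal J(f) in C{p,q} is {p*q^2 + p*q/2 + p/4 + q^2/4, -p/2 + q^3 - q^2/2, p^2 - p*q/2 - p/4 - q^2/4}; counting standard monomials gives mu = 5. Corank 1: A-series; mu = 5 gives A_5.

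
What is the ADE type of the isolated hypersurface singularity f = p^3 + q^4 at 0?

The Hessian of f at 0 has rank 0. Corank 2; j^3 = p^3 is a perfect cube, so E-series; the 4-jet and mu = 6 give E_6.

E_6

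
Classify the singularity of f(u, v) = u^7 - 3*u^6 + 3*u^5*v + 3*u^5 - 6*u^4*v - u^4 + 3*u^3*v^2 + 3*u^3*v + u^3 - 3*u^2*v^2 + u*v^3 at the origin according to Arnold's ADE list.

E_{7}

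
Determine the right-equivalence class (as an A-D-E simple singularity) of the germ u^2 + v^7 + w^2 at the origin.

A6

The Hessian of f at 0 is [[2, 0, 0], [0, 0, 0], [0, 0, 2]] with rank 2, so corank 1. A Groebner basis of the Jacobian ideal J(f) in C{u,v,w} is {v^6, u, w}; counting standard monomials gives mu = 6. Corank 1: A-series; mu = 6 gives A_6.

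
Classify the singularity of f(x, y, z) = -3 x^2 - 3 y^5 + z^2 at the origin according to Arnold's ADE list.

A_{4}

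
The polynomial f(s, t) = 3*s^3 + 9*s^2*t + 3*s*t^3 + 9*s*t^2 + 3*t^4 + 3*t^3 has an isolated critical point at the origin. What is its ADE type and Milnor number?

Type E_{7}, Milnor number mu = 7.

The Hessian of f at 0 has rank 0. Corank 2; j^3 = 3*(s + t)^3 is a perfect cube, so E-series; the 4-jet and mu = 7 give E_7.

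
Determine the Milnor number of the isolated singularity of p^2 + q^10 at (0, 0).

9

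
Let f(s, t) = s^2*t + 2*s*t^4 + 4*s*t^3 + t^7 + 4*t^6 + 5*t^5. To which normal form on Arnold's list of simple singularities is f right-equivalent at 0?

D_{6}

The Hessian of f at 0 is [[0, 0], [0, 0]] with rank 0, so corank 2. A Groebner basis of the Jacobian ideal J(f) in C{s,t} is {s^3, s^2*t, -2*s^2 + s*t^2, -s^2/2 + s*t/2 + t^3}; counting standard monomials gives mu = 6. Corank 2; j^3 = s^2*t has shape L^2 M (L != M), so D-series; mu = 6 gives D_6.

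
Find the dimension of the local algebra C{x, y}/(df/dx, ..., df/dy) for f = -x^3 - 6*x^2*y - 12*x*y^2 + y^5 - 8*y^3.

The Hessian of f at 0 has rank 0. Corank 2; j^3 = -(x + 2*y)^3 is a perfect cube, so E-series; the 5-jet and mu = 8 give E_8.

8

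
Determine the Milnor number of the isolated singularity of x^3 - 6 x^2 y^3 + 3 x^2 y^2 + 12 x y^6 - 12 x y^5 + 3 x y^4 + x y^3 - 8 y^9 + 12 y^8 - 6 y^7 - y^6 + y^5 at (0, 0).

7

The Hessian of f at 0 has rank 0. Corank 2; j^3 = x^3 is a perfect cube, so E-series; the 4-jet and mu = 7 give E_7.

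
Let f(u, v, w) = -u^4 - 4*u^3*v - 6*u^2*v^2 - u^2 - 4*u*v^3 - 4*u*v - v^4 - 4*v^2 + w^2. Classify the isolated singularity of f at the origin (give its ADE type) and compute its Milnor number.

Type A_{3}, Milnor number mu = 3.

The Hessian of f at 0 is [[-2, -4, 0], [-4, -8, 0], [0, 0, 2]] with rank 2, so corank 1. A Groebner basis of the Jacobian ideal J(f) in C{u,v,w} is {v^3, u + 2*v, w}; counting standard monomials gives mu = 3. Corank 1: A-series; mu = 3 gives A_3.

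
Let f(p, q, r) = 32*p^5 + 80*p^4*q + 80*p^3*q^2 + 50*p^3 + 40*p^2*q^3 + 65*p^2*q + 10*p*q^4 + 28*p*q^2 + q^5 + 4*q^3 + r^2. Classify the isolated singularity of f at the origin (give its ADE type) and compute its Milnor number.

Type D6, Milnor number mu = 6.

The Hessian of f at 0 has rank 1. Corank 2; j^3 = (2*p + q)*(5*p + 2*q)^2 has shape L^2 M (L != M), so D-series; mu = 6 gives D_6.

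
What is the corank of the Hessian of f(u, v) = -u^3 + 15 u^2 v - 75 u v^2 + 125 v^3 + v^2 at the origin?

Hessian at 0 has rank 1.

1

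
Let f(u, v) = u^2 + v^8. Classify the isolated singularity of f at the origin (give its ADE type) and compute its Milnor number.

The Hessian of f at 0 has rank 1. Corank 1: A-series; mu = 7 gives A_7.

Type A7, Milnor number mu = 7.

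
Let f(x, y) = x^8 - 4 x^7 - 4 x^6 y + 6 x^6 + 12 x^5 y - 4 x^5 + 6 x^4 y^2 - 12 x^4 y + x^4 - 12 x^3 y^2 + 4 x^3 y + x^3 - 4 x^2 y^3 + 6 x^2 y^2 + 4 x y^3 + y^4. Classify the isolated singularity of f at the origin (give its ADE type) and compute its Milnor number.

Type E_6, Milnor number mu = 6.

The Hessian of f at 0 has rank 0. Corank 2; j^3 = x^3 is a perfect cube, so E-series; the 4-jet and mu = 6 give E_6.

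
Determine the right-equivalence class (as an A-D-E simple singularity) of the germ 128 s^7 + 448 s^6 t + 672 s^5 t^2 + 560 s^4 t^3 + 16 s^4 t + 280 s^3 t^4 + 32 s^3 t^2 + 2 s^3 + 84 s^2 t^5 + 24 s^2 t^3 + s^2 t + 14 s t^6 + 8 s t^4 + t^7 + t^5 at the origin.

D6

The Hessian of f at 0 has rank 0. Corank 2; j^3 = s^2*(2*s + t) has shape L^2 M (L != M), so D-series; mu = 6 gives D_6.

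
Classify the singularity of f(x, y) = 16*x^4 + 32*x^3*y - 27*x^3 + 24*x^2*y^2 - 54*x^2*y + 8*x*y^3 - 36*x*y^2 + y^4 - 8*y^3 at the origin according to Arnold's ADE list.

The Hessian of f at 0 is [[0, 0], [0, 0]] with rank 0, so corank 2. A Groebner basis of the Jacobian ideal J(f) in C{x,y} is {y^4, x*y^2 + 11*y^3/18, x^2 + 4*x*y/3 + 4*y^2/9}; counting standard monomials gives mu = 6. Corank 2; j^3 = -(3*x + 2*y)^3 is a perfect cube, so E-series; the 4-jet and mu = 6 give E_6.

E6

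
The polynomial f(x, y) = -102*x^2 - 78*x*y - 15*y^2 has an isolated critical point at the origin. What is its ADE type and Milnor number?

The Hessian of f at 0 is [[-204, -78], [-78, -30]] with rank 2, so corank 0. A Groebner basis of the Jacobian ideal J(f) in C{x,y} is {x, y}; counting standard monomials gives mu = 1. Corank 0: nondegenerate Morse point, so A_1.

Type A_{1}, Milnor number mu = 1.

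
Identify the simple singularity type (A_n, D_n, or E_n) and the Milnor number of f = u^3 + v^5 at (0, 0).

Type E_8, Milnor number mu = 8.

The Hessian of f at 0 is [[0, 0], [0, 0]] with rank 0, so corank 2. A Groebner basis of the Jacobian ideal J(f) in C{u,v} is {v^4, u^2}; counting standard monomials gives mu = 8. Corank 2; j^3 = u^3 is a perfect cube, so E-series; the 5-jet and mu = 8 give E_8.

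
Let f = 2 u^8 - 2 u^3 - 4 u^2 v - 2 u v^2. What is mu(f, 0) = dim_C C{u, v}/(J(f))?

9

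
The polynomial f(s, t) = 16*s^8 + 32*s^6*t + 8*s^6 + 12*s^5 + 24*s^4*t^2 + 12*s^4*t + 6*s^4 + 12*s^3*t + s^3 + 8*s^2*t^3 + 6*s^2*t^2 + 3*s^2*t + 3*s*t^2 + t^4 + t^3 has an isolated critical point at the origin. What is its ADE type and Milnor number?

Type E_6, Milnor number mu = 6.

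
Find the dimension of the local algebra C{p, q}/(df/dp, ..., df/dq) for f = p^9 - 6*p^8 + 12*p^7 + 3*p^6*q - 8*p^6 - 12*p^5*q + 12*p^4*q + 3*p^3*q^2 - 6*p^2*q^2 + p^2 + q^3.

2

The Hessian of f at 0 is [[2, 0], [0, 0]] with rank 1, so corank 1. A Groebner basis of the Jacobian ideal J(f) in C{p,q} is {q^2, p}; counting standard monomials gives mu = 2. Corank 1: A-series; mu = 2 gives A_2.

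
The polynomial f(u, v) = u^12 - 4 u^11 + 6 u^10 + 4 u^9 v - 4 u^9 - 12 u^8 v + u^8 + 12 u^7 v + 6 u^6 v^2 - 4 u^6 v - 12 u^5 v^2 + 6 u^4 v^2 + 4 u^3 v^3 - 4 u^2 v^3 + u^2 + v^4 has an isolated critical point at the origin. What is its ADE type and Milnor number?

Type A3, Milnor number mu = 3.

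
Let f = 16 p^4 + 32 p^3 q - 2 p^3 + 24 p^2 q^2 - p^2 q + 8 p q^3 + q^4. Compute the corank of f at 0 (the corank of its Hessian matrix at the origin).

Hessian at 0 has rank 0.

2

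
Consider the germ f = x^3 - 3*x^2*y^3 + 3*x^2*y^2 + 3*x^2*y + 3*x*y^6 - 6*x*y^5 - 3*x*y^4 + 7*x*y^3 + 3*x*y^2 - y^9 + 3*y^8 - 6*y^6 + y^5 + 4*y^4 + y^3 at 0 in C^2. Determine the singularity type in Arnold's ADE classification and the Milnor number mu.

Type E7, Milnor number mu = 7.

The Hessian of f at 0 has rank 0. Corank 2; j^3 = (x + y)^3 is a perfect cube, so E-series; the 4-jet and mu = 7 give E_7.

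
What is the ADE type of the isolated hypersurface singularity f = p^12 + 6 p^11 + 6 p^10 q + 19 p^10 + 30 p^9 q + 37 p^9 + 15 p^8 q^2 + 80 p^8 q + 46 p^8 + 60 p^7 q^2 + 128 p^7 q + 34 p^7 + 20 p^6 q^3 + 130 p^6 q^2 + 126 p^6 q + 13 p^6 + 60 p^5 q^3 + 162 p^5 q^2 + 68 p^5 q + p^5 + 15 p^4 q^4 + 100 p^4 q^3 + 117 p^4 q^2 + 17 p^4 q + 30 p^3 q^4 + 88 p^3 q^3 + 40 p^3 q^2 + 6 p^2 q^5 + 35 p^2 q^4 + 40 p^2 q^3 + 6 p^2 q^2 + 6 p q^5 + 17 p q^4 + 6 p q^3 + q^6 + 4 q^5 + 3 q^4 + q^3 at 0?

E_8

The Hessian of f at 0 is [[0, 0], [0, 0]] with rank 0, so corank 2. A Groebner basis of the Jacobian ideal J(f) in C{p,q} is {p^4 - p*q^2, p^2*q + 5*p*q^2/4 + q^2/4, q^3}; counting standard monomials gives mu = 8. Corank 2; j^3 = q^3 is a perfect cube, so E-series; the 5-jet and mu = 8 give E_8.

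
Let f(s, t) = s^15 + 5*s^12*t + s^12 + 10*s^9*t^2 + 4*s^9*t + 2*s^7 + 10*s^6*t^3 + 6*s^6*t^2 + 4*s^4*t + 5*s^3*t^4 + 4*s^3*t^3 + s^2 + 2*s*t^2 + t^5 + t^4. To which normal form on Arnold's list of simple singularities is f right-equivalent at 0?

The Hessian of f at 0 is [[2, 0], [0, 0]] with rank 1, so corank 1. A Groebner basis of the Jacobian ideal J(f) in C{s,t} is {s^2, s + t^2}; counting standard monomials gives mu = 4. Corank 1: A-series; mu = 4 gives A_4.

A_{4}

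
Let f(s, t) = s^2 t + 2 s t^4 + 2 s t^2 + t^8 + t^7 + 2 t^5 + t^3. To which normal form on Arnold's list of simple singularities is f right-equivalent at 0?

D9

The Hessian of f at 0 has rank 0. Corank 2; j^3 = t*(s + t)^2 has shape L^2 M (L != M), so D-series; mu = 9 gives D_9.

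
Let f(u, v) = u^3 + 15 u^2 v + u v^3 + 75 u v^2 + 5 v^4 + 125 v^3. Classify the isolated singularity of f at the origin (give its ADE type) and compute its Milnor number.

Type E7, Milnor number mu = 7.

The Hessian of f at 0 has rank 0. Corank 2; j^3 = (u + 5*v)^3 is a perfect cube, so E-series; the 4-jet and mu = 7 give E_7.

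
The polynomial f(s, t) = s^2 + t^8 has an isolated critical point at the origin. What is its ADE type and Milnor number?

The Hessian of f at 0 has rank 1. Corank 1: A-series; mu = 7 gives A_7.

Type A_{7}, Milnor number mu = 7.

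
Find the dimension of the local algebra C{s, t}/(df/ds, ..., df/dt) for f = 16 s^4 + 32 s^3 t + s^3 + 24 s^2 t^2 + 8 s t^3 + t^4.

6

The Hessian of f at 0 is [[0, 0], [0, 0]] with rank 0, so corank 2. A Groebner basis of the Jacobian ideal J(f) in C{s,t} is {t^4, s*t^2 + t^3/6, s^2}; counting standard monomials gives mu = 6. Corank 2; j^3 = s^3 is a perfect cube, so E-series; the 4-jet and mu = 6 give E_6.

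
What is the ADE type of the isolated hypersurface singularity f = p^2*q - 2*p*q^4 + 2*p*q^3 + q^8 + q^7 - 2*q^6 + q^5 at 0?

The Hessian of f at 0 has rank 0. Corank 2; j^3 = p^2*q has shape L^2 M (L != M), so D-series; mu = 9 gives D_9.

D_{9}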